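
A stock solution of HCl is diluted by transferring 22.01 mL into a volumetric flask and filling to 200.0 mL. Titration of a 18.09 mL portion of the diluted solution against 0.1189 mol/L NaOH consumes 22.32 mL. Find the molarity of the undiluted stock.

1.33 M

n(NaOH) = 0.1189 x 0.02232 = 0.002654 mol.
n(HCl) in the aliquot = 0.002654 mol.
[diluted HCl] = 0.002654 / 0.01809 = 0.1467 M.
Dilution factor = 200.0/22.01 = 9.087, so [stock] = 0.1467 x 9.087 = 1.33 M.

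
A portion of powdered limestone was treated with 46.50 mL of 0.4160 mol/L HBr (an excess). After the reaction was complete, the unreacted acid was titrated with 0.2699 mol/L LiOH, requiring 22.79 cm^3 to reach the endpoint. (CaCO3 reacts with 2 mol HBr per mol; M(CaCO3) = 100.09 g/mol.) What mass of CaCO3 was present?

Total n(HBr) added = 0.4160 x 0.04650 = 0.01934 mol.
n(LiOH) used = 0.2699 x 0.02279 = 0.006151 mol, which equals the excess n(HBr).
So n(HBr) consumed by the sample = 0.01934 - 0.006151 = 0.01319 mol.
n(CaCO3) = 0.01319 / 2 = 0.006596 mol.
mass = 0.006596 mol x 100.09 g/mol = 0.660 g.

0.660 g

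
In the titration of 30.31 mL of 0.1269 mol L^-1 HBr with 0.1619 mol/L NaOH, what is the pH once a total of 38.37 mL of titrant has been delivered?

n(acid) = 0.1269 x 0.03031 = 0.003846 mol; n(NaOH) added = 0.1619 x 0.03837 = 0.006212 mol.
Base is in excess by 0.006212 - 0.003846 = 0.002366 mol in a total volume of 0.06868 L.
[OH^-] = 0.002366/0.06868 = 0.03445 M, so pOH = 1.46 and pH = 14.00 - 1.46 = 12.54.

12.54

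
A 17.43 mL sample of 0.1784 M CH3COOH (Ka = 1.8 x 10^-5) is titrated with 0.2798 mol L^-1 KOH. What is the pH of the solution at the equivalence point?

8.89

n(CH3COOH) = 0.1784 x 0.01743 = 0.003110 mol; V(KOH) at equivalence = 0.003110/0.2798 = 0.01111 L.
At equivalence all the acid is converted to CH3COO-; total volume = 0.01743 + 0.01111 = 0.02854 L, so [CH3COO-] = 0.003110/0.02854 = 0.1089 M.
Kb = Kw/Ka = 1.0e-14 / 1.8 x 10^-5 = 5.56e-10.
[OH^-] = sqrt(Kb x [CH3COO-]) = sqrt(5.56e-10 x 0.1089) = 7.78e-6 M.
pOH = 5.11, so pH = 14.00 - 5.11 = 8.89.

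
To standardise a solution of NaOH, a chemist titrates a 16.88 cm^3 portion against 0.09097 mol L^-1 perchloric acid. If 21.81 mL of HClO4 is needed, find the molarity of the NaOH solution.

n(HClO4) delivered = 0.09097 x 0.02181 = 0.001984 mol.
For a 1:1 reaction, n(NaOH) = 0.001984 mol.
[NaOH] = 0.001984 mol / 0.01688 L = 0.118 M.

0.118 M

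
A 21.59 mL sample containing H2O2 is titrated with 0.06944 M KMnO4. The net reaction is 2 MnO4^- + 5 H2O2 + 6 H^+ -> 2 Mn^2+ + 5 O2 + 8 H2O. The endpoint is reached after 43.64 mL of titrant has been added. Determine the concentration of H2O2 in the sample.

n(KMnO4) = 0.06944 x 0.04364 = 0.003030 mol.
From the balanced equation, 2 mol KMnO4 reacts with 5 mol H2O2, so n(H2O2) = 0.003030 x 5/2 = 0.007576 mol.
[H2O2] = 0.007576 / 0.02159 L = 0.351 M.

0.351 M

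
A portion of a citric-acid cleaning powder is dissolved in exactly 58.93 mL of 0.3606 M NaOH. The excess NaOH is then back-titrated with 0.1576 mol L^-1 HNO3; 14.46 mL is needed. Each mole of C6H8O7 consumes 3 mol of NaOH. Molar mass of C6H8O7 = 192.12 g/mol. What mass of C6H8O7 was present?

1.21 g

Total n(NaOH) added = 0.3606 x 0.05893 = 0.02125 mol.
n(HNO3) used = 0.1576 x 0.01446 = 0.002279 mol, which equals the excess n(NaOH).
So n(NaOH) consumed by the sample = 0.02125 - 0.002279 = 0.01897 mol.
n(C6H8O7) = 0.01897 / 3 = 0.006324 mol.
mass = 0.006324 mol x 192.12 g/mol = 1.21 g.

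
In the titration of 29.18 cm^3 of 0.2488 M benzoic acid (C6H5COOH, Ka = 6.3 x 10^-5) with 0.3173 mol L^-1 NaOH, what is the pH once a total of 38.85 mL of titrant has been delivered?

12.87

n(acid) = 0.2488 x 0.02918 = 0.007260 mol; n(NaOH) added = 0.3173 x 0.03885 = 0.01233 mol.
Base is in excess by 0.01233 - 0.007260 = 0.005067 mol in a total volume of 0.06803 L.
[OH^-] = 0.005067/0.06803 = 0.07448 M, so pOH = 1.13 and pH = 14.00 - 1.13 = 12.87.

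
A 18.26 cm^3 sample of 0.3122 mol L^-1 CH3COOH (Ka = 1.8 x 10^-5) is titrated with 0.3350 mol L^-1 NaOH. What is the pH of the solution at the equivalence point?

8.98

n(CH3COOH) = 0.3122 x 0.01826 = 0.005701 mol; V(NaOH) at equivalence = 0.005701/0.3350 = 0.01702 L.
At equivalence all the acid is converted to CH3COO-; total volume = 0.01826 + 0.01702 = 0.03528 L, so [CH3COO-] = 0.005701/0.03528 = 0.1616 M.
Kb = Kw/Ka = 1.0e-14 / 1.8 x 10^-5 = 5.56e-10.
[OH^-] = sqrt(Kb x [CH3COO-]) = sqrt(5.56e-10 x 0.1616) = 9.48e-6 M.
pOH = 5.02, so pH = 14.00 - 5.02 = 8.98.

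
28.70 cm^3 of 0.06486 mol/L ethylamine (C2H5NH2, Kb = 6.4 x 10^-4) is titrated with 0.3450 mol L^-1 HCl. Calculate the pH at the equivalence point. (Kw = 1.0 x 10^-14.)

n(C2H5NH2) = 0.06486 x 0.02870 = 0.001861 mol; V(HCl) at equivalence = 0.001861/0.3450 = 0.005396 L.
At equivalence the base is fully converted to C2H5NH3+; total volume = 0.03410 L, so [C2H5NH3+] = 0.001861/0.03410 = 0.05460 M.
Ka(C2H5NH3+) = Kw/Kb = 1.0e-14 / 6.4 x 10^-4 = 1.56e-11.
[H^+] = sqrt(Ka x [C2H5NH3+]) = sqrt(1.56e-11 x 0.05460) = 9.24e-7 M.
pH = -log(9.24e-7) = 6.03.

6.03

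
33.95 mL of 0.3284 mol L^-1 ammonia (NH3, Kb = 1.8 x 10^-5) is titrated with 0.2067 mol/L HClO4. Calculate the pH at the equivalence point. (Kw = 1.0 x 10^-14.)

5.08

n(NH3) = 0.3284 x 0.03395 = 0.01115 mol; V(HClO4) at equivalence = 0.01115/0.2067 = 0.05394 L.
At equivalence the base is fully converted to NH4+; total volume = 0.08789 L, so [NH4+] = 0.01115/0.08789 = 0.1269 M.
Ka(NH4+) = Kw/Kb = 1.0e-14 / 1.8 x 10^-5 = 5.56e-10.
[H^+] = sqrt(Ka x [NH4+]) = sqrt(5.56e-10 x 0.1269) = 8.39e-6 M.
pH = -log(8.39e-6) = 5.08.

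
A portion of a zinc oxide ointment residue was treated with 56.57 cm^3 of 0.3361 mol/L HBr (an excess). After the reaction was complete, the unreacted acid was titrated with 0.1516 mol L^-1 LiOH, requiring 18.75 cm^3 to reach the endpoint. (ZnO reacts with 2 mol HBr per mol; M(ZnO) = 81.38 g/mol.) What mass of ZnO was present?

Total n(HBr) added = 0.3361 x 0.05657 = 0.01901 mol.
n(LiOH) used = 0.1516 x 0.01875 = 0.002843 mol, which equals the excess n(HBr).
So n(HBr) consumed by the sample = 0.01901 - 0.002843 = 0.01617 mol.
n(ZnO) = 0.01617 / 2 = 0.008085 mol.
mass = 0.008085 mol x 81.38 g/mol = 0.658 g.

0.658 g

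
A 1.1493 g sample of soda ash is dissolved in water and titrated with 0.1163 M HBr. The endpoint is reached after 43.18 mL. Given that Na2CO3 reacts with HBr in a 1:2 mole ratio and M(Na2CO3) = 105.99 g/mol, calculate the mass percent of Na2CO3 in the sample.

n(HBr) = 0.1163 x 0.04318 = 0.005022 mol.
n(Na2CO3) = 0.005022 / 2 = 0.002511 mol.
mass of Na2CO3 = 0.002511 x 105.99 = 0.2661 g.
% purity = 0.2661 / 1.1493 x 100 = 23.2%.

23.2%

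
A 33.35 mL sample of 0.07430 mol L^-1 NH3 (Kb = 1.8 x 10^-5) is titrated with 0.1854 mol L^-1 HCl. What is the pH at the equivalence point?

5.27

n(NH3) = 0.07430 x 0.03335 = 0.002478 mol; V(HCl) at equivalence = 0.002478/0.1854 = 0.01337 L.
At equivalence the base is fully converted to NH4+; total volume = 0.04672 L, so [NH4+] = 0.002478/0.04672 = 0.05304 M.
Ka(NH4+) = Kw/Kb = 1.0e-14 / 1.8 x 10^-5 = 5.56e-10.
[H^+] = sqrt(Ka x [NH4+]) = sqrt(5.56e-10 x 0.05304) = 5.43e-6 M.
pH = -log(5.43e-6) = 5.27.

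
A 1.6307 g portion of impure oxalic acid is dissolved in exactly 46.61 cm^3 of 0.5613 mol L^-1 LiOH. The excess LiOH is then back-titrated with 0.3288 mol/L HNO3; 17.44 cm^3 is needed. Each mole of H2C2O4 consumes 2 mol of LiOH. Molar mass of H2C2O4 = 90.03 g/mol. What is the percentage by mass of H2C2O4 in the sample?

Total n(LiOH) added = 0.5613 x 0.04661 = 0.02616 mol.
n(HNO3) used = 0.3288 x 0.01744 = 0.005734 mol, which equals the excess n(LiOH).
So n(LiOH) consumed by the sample = 0.02616 - 0.005734 = 0.02043 mol.
n(H2C2O4) = 0.02043 / 2 = 0.01021 mol.
mass H2C2O4 = 0.01021 x 90.03 = 0.9196 g, so %H2C2O4 = 0.9196/1.6307 x 100 = 56.4%.

56.4%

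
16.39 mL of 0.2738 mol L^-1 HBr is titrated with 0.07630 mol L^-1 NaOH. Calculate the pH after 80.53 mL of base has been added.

12.23

n(acid) = 0.2738 x 0.01639 = 0.004488 mol; n(NaOH) added = 0.07630 x 0.08053 = 0.006144 mol.
Base is in excess by 0.006144 - 0.004488 = 0.001657 mol in a total volume of 0.09692 L.
[OH^-] = 0.001657/0.09692 = 0.01710 M, so pOH = 1.77 and pH = 14.00 - 1.77 = 12.23.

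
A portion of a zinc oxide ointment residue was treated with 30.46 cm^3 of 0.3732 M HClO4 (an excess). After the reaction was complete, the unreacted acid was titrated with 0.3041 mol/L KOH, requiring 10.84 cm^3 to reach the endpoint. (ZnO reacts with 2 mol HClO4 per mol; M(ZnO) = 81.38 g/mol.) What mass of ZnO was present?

0.328 g

Total n(HClO4) added = 0.3732 x 0.03046 = 0.01137 mol.
n(KOH) used = 0.3041 x 0.01084 = 0.003296 mol, which equals the excess n(HClO4).
So n(HClO4) consumed by the sample = 0.01137 - 0.003296 = 0.008071 mol.
n(ZnO) = 0.008071 / 2 = 0.004036 mol.
mass = 0.004036 mol x 81.38 g/mol = 0.328 g.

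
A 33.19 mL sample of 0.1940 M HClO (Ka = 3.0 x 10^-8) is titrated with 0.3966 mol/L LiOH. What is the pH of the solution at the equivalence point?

10.32

n(HClO) = 0.1940 x 0.03319 = 0.006439 mol; V(LiOH) at equivalence = 0.006439/0.3966 = 0.01624 L.
At equivalence all the acid is converted to ClO-; total volume = 0.03319 + 0.01624 = 0.04943 L, so [ClO-] = 0.006439/0.04943 = 0.1303 M.
Kb = Kw/Ka = 1.0e-14 / 3.0 x 10^-8 = 3.33e-7.
[OH^-] = sqrt(Kb x [ClO-]) = sqrt(3.33e-7 x 0.1303) = 0.000208 M.
pOH = 3.68, so pH = 14.00 - 3.68 = 10.32.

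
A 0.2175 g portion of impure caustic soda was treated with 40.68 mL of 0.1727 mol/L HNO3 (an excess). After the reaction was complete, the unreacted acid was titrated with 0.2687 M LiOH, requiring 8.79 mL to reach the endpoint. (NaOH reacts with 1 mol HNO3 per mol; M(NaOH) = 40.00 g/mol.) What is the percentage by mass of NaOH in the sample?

85.8%

Total n(HNO3) added = 0.1727 x 0.04068 = 0.007025 mol.
n(LiOH) used = 0.2687 x 0.008790 = 0.002362 mol, which equals the excess n(HNO3).
So n(HNO3) consumed by the sample = 0.007025 - 0.002362 = 0.004664 mol.
n(NaOH) = 0.004664 / 1 = 0.004664 mol.
mass NaOH = 0.004664 x 40.00 = 0.1865 g, so %NaOH = 0.1865/0.2175 x 100 = 85.8%.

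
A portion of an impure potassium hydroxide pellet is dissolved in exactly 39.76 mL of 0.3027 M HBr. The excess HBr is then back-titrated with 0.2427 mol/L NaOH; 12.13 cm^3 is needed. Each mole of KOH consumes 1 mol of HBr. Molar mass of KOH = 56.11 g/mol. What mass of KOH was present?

0.510 g

Total n(HBr) added = 0.3027 x 0.03976 = 0.01204 mol.
n(NaOH) used = 0.2427 x 0.01213 = 0.002944 mol, which equals the excess n(HBr).
So n(HBr) consumed by the sample = 0.01204 - 0.002944 = 0.009091 mol.
n(KOH) = 0.009091 / 1 = 0.009091 mol.
mass = 0.009091 mol x 56.11 g/mol = 0.510 g.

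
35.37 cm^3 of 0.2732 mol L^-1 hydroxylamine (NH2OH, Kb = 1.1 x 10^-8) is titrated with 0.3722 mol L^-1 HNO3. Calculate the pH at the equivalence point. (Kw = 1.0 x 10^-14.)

3.42

n(NH2OH) = 0.2732 x 0.03537 = 0.009663 mol; V(HNO3) at equivalence = 0.009663/0.3722 = 0.02596 L.
At equivalence the base is fully converted to NH3OH+; total volume = 0.06133 L, so [NH3OH+] = 0.009663/0.06133 = 0.1576 M.
Ka(NH3OH+) = Kw/Kb = 1.0e-14 / 1.1 x 10^-8 = 9.09e-7.
[H^+] = sqrt(Ka x [NH3OH+]) = sqrt(9.09e-7 x 0.1576) = 0.000378 M.
pH = -log(0.000378) = 3.42.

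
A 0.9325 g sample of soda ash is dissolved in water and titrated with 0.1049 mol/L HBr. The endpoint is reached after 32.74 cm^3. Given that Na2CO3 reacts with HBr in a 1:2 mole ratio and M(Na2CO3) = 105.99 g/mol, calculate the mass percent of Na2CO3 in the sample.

n(HBr) = 0.1049 x 0.03274 = 0.003434 mol.
n(Na2CO3) = 0.003434 / 2 = 0.001717 mol.
mass of Na2CO3 = 0.001717 x 105.99 = 0.1820 g.
% purity = 0.1820 / 0.9325 x 100 = 19.5%.

19.5%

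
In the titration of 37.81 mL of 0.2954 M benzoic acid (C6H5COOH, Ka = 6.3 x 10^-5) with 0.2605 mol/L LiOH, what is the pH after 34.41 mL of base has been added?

4.81

Initial n(C6H5COOH) = 0.2954 x 0.03781 = 0.01117 mol.
n(LiOH) added = 0.2605 x 0.03441 = 0.008964 mol, converting that many moles of C6H5COOH to C6H5COO-.
Remaining n(C6H5COOH) = 0.002205 mol; n(C6H5COO-) = 0.008964 mol.
By Henderson-Hasselbalch, pH = pKa + log([A^-]/[HA]) = 4.20 + log(0.008964/0.002205) = 4.20 + (+0.61) = 4.81.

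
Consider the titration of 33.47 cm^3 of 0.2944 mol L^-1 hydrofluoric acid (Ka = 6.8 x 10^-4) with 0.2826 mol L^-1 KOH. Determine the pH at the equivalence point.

8.16

n(HF) = 0.2944 x 0.03347 = 0.009854 mol; V(KOH) at equivalence = 0.009854/0.2826 = 0.03487 L.
At equivalence all the acid is converted to F-; total volume = 0.03347 + 0.03487 = 0.06834 L, so [F-] = 0.009854/0.06834 = 0.1442 M.
Kb = Kw/Ka = 1.0e-14 / 6.8 x 10^-4 = 1.47e-11.
[OH^-] = sqrt(Kb x [F-]) = sqrt(1.47e-11 x 0.1442) = 1.46e-6 M.
pOH = 5.84, so pH = 14.00 - 5.84 = 8.16.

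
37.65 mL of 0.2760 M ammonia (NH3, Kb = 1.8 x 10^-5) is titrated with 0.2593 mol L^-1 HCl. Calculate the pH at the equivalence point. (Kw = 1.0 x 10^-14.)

5.06

n(NH3) = 0.2760 x 0.03765 = 0.01039 mol; V(HCl) at equivalence = 0.01039/0.2593 = 0.04007 L.
At equivalence the base is fully converted to NH4+; total volume = 0.07772 L, so [NH4+] = 0.01039/0.07772 = 0.1337 M.
Ka(NH4+) = Kw/Kb = 1.0e-14 / 1.8 x 10^-5 = 5.56e-10.
[H^+] = sqrt(Ka x [NH4+]) = sqrt(5.56e-10 x 0.1337) = 8.62e-6 M.
pH = -log(8.62e-6) = 5.06.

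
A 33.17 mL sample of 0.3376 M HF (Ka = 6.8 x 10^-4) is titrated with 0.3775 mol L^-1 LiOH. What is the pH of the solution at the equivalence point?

8.21

n(HF) = 0.3376 x 0.03317 = 0.01120 mol; V(LiOH) at equivalence = 0.01120/0.3775 = 0.02966 L.
At equivalence all the acid is converted to F-; total volume = 0.03317 + 0.02966 = 0.06283 L, so [F-] = 0.01120/0.06283 = 0.1782 M.
Kb = Kw/Ka = 1.0e-14 / 6.8 x 10^-4 = 1.47e-11.
[OH^-] = sqrt(Kb x [F-]) = sqrt(1.47e-11 x 0.1782) = 1.62e-6 M.
pOH = 5.79, so pH = 14.00 - 5.79 = 8.21.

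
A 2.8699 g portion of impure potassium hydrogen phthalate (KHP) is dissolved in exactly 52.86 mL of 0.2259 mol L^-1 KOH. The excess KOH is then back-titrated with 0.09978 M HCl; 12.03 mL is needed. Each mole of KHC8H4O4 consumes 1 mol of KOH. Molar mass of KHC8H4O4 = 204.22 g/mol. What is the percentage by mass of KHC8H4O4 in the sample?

Total n(KOH) added = 0.2259 x 0.05286 = 0.01194 mol.
n(HCl) used = 0.09978 x 0.01203 = 0.001200 mol, which equals the excess n(KOH).
So n(KOH) consumed by the sample = 0.01194 - 0.001200 = 0.01074 mol.
n(KHC8H4O4) = 0.01074 / 1 = 0.01074 mol.
mass KHC8H4O4 = 0.01074 x 204.22 = 2.193 g, so %KHC8H4O4 = 2.193/2.8699 x 100 = 76.4%.

76.4%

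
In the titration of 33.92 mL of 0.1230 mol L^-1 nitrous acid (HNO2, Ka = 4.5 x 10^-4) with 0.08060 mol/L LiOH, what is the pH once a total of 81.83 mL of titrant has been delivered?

12.32

n(acid) = 0.1230 x 0.03392 = 0.004172 mol; n(LiOH) added = 0.08060 x 0.08183 = 0.006595 mol.
Base is in excess by 0.006595 - 0.004172 = 0.002423 mol in a total volume of 0.1158 L.
[OH^-] = 0.002423/0.1158 = 0.02094 M, so pOH = 1.68 and pH = 14.00 - 1.68 = 12.32.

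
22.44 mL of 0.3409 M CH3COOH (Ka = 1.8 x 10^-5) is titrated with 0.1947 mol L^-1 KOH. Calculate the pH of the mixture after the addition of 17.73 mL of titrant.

Initial n(CH3COOH) = 0.3409 x 0.02244 = 0.007650 mol.
n(KOH) added = 0.1947 x 0.01773 = 0.003452 mol, converting that many moles of CH3COOH to CH3COO-.
Remaining n(CH3COOH) = 0.004198 mol; n(CH3COO-) = 0.003452 mol.
By Henderson-Hasselbalch, pH = pKa + log([A^-]/[HA]) = 4.74 + log(0.003452/0.004198) = 4.74 + (-0.08) = 4.66.

4.66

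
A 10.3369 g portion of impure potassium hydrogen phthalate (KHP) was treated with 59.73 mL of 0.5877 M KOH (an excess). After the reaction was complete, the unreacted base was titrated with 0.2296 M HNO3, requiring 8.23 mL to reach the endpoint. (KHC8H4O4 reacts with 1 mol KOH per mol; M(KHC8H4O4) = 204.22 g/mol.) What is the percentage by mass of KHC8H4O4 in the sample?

Total n(KOH) added = 0.5877 x 0.05973 = 0.03510 mol.
n(HNO3) used = 0.2296 x 0.008230 = 0.001890 mol, which equals the excess n(KOH).
So n(KOH) consumed by the sample = 0.03510 - 0.001890 = 0.03321 mol.
n(KHC8H4O4) = 0.03321 / 1 = 0.03321 mol.
mass KHC8H4O4 = 0.03321 x 204.22 = 6.783 g, so %KHC8H4O4 = 6.783/10.3369 x 100 = 65.6%.

65.6%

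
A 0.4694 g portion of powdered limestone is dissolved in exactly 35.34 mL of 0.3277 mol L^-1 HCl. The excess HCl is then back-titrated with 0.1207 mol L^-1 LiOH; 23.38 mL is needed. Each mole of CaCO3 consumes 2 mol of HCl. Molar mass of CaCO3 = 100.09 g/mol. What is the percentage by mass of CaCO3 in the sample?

93.4%

Total n(HCl) added = 0.3277 x 0.03534 = 0.01158 mol.
n(LiOH) used = 0.1207 x 0.02338 = 0.002822 mol, which equals the excess n(HCl).
So n(HCl) consumed by the sample = 0.01158 - 0.002822 = 0.008759 mol.
n(CaCO3) = 0.008759 / 2 = 0.004379 mol.
mass CaCO3 = 0.004379 x 100.09 = 0.4383 g, so %CaCO3 = 0.4383/0.4694 x 100 = 93.4%.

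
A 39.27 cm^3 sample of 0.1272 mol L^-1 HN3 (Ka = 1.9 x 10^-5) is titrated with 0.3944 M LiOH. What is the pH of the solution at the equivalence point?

8.85

n(HN3) = 0.1272 x 0.03927 = 0.004995 mol; V(LiOH) at equivalence = 0.004995/0.3944 = 0.01267 L.
At equivalence all the acid is converted to N3-; total volume = 0.03927 + 0.01267 = 0.05194 L, so [N3-] = 0.004995/0.05194 = 0.09618 M.
Kb = Kw/Ka = 1.0e-14 / 1.9 x 10^-5 = 5.26e-10.
[OH^-] = sqrt(Kb x [N3-]) = sqrt(5.26e-10 x 0.09618) = 7.11e-6 M.
pOH = 5.15, so pH = 14.00 - 5.15 = 8.85.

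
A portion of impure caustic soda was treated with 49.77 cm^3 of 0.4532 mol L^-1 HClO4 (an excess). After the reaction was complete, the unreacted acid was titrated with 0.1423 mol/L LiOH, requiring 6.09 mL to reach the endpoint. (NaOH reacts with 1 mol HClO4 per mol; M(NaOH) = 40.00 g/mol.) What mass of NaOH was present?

0.868 g

Total n(HClO4) added = 0.4532 x 0.04977 = 0.02256 mol.
n(LiOH) used = 0.1423 x 0.006090 = 0.0008666 mol, which equals the excess n(HClO4).
So n(HClO4) consumed by the sample = 0.02256 - 0.0008666 = 0.02169 mol.
n(NaOH) = 0.02169 / 1 = 0.02169 mol.
mass = 0.02169 mol x 40.00 g/mol = 0.868 g.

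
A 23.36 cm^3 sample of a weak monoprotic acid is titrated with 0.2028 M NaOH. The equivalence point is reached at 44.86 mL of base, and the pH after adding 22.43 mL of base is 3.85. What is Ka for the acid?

22.43 mL is half of the equivalence volume, so this is the half-equivalence point where [HA] = [A^-].
At half-equivalence pH = pKa, so pKa = 3.85.
Ka = 10^(-3.85) = 1.4 x 10^-4.

1.4 x 10^-4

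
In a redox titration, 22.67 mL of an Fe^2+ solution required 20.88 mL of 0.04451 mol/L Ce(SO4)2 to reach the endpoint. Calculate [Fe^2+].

0.0410 M

n(Ce(SO4)2) = 0.04451 x 0.02088 = 0.0009294 mol.
From the balanced equation, 1 mol Ce(SO4)2 reacts with 1 mol Fe^2+, so n(Fe^2+) = 0.0009294 x 1/1 = 0.0009294 mol.
[Fe^2+] = 0.0009294 / 0.02267 L = 0.0410 M.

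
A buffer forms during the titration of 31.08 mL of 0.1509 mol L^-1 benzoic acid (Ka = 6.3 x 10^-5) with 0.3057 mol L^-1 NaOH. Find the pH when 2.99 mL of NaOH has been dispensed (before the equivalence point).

Initial n(C6H5COOH) = 0.1509 x 0.03108 = 0.004690 mol.
n(NaOH) added = 0.3057 x 0.002990 = 0.0009140 mol, converting that many moles of C6H5COOH to C6H5COO-.
Remaining n(C6H5COOH) = 0.003776 mol; n(C6H5COO-) = 0.0009140 mol.
By Henderson-Hasselbalch, pH = pKa + log([A^-]/[HA]) = 4.20 + log(0.0009140/0.003776) = 4.20 + (-0.62) = 3.58.

3.58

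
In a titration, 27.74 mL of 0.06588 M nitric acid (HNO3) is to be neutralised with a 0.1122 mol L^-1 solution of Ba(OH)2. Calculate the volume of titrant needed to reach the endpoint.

n(HNO3) = 0.06588 mol/L x 0.02774 L = 0.001828 mol.
The neutralisation is 2 HNO3 : 1 Ba(OH)2, so n(Ba(OH)2) = 0.001828 x 1/2 = 0.0009138 mol.
V(Ba(OH)2) = 0.0009138 / 0.1122 = 0.008144 L = 8.14 mL.

8.14 mL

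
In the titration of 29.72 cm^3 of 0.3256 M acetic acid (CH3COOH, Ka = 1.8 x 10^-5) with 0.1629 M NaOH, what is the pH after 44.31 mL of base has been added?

Initial n(CH3COOH) = 0.3256 x 0.02972 = 0.009677 mol.
n(NaOH) added = 0.1629 x 0.04431 = 0.007218 mol, converting that many moles of CH3COOH to CH3COO-.
Remaining n(CH3COOH) = 0.002459 mol; n(CH3COO-) = 0.007218 mol.
By Henderson-Hasselbalch, pH = pKa + log([A^-]/[HA]) = 4.74 + log(0.007218/0.002459) = 4.74 + (+0.47) = 5.21.

5.21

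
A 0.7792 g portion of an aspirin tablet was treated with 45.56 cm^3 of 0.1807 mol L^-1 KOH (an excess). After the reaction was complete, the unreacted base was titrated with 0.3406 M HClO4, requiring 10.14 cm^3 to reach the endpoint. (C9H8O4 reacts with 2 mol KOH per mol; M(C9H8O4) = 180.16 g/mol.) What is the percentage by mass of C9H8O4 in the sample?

55.2%

Total n(KOH) added = 0.1807 x 0.04556 = 0.008233 mol.
n(HClO4) used = 0.3406 x 0.01014 = 0.003454 mol, which equals the excess n(KOH).
So n(KOH) consumed by the sample = 0.008233 - 0.003454 = 0.004779 mol.
n(C9H8O4) = 0.004779 / 2 = 0.002390 mol.
mass C9H8O4 = 0.002390 x 180.16 = 0.4305 g, so %C9H8O4 = 0.4305/0.7792 x 100 = 55.2%.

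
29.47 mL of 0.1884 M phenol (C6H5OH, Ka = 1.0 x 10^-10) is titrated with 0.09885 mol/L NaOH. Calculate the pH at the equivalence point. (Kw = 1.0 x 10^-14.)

11.41

n(C6H5OH) = 0.1884 x 0.02947 = 0.005552 mol; V(NaOH) at equivalence = 0.005552/0.09885 = 0.05617 L.
At equivalence all the acid is converted to C6H5O-; total volume = 0.02947 + 0.05617 = 0.08564 L, so [C6H5O-] = 0.005552/0.08564 = 0.06483 M.
Kb = Kw/Ka = 1.0e-14 / 1.0 x 10^-10 = 0.000100.
[OH^-] = sqrt(Kb x [C6H5O-]) = sqrt(0.000100 x 0.06483) = 0.00255 M.
pOH = 2.59, so pH = 14.00 - 2.59 = 11.41.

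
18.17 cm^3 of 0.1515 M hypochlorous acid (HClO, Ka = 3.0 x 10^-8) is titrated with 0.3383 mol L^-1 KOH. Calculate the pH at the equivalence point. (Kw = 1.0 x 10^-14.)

10.27

n(HClO) = 0.1515 x 0.01817 = 0.002753 mol; V(KOH) at equivalence = 0.002753/0.3383 = 0.008137 L.
At equivalence all the acid is converted to ClO-; total volume = 0.01817 + 0.008137 = 0.02631 L, so [ClO-] = 0.002753/0.02631 = 0.1046 M.
Kb = Kw/Ka = 1.0e-14 / 3.0 x 10^-8 = 3.33e-7.
[OH^-] = sqrt(Kb x [ClO-]) = sqrt(3.33e-7 x 0.1046) = 0.000187 M.
pOH = 3.73, so pH = 14.00 - 3.73 = 10.27.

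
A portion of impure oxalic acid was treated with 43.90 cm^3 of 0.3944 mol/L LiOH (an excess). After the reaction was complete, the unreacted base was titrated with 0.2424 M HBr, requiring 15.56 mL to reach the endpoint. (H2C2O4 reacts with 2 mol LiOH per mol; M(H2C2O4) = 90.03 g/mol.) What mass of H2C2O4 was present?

0.610 g

Total n(LiOH) added = 0.3944 x 0.04390 = 0.01731 mol.
n(HBr) used = 0.2424 x 0.01556 = 0.003772 mol, which equals the excess n(LiOH).
So n(LiOH) consumed by the sample = 0.01731 - 0.003772 = 0.01354 mol.
n(H2C2O4) = 0.01354 / 2 = 0.006771 mol.
mass = 0.006771 mol x 90.03 g/mol = 0.610 g.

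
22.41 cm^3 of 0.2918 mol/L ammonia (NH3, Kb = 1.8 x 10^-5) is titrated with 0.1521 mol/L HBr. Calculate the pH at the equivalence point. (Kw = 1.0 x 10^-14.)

n(NH3) = 0.2918 x 0.02241 = 0.006539 mol; V(HBr) at equivalence = 0.006539/0.1521 = 0.04299 L.
At equivalence the base is fully converted to NH4+; total volume = 0.06540 L, so [NH4+] = 0.006539/0.06540 = 0.09998 M.
Ka(NH4+) = Kw/Kb = 1.0e-14 / 1.8 x 10^-5 = 5.56e-10.
[H^+] = sqrt(Ka x [NH4+]) = sqrt(5.56e-10 x 0.09998) = 7.45e-6 M.
pH = -log(7.45e-6) = 5.13.

5.13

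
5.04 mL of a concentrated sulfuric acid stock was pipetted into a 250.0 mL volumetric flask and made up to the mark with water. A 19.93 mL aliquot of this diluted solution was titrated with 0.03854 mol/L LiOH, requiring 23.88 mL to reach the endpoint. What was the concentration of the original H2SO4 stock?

n(LiOH) = 0.03854 x 0.02388 = 0.0009203 mol.
n(H2SO4) in the aliquot = 0.0009203 x 1/2 = 0.0004602 mol.
[diluted H2SO4] = 0.0004602 / 0.01993 = 0.02309 M.
Dilution factor = 250.0/5.040 = 49.60, so [stock] = 0.02309 x 49.60 = 1.15 M.

1.15 M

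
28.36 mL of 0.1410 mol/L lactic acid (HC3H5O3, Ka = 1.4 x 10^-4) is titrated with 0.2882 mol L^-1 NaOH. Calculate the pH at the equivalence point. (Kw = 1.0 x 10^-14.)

n(HC3H5O3) = 0.1410 x 0.02836 = 0.003999 mol; V(NaOH) at equivalence = 0.003999/0.2882 = 0.01387 L.
At equivalence all the acid is converted to C3H5O3-; total volume = 0.02836 + 0.01387 = 0.04223 L, so [C3H5O3-] = 0.003999/0.04223 = 0.09468 M.
Kb = Kw/Ka = 1.0e-14 / 1.4 x 10^-4 = 7.14e-11.
[OH^-] = sqrt(Kb x [C3H5O3-]) = sqrt(7.14e-11 x 0.09468) = 2.60e-6 M.
pOH = 5.58, so pH = 14.00 - 5.58 = 8.42.

8.42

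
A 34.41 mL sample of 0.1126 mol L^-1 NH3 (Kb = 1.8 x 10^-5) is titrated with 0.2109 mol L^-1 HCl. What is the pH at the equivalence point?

5.19

n(NH3) = 0.1126 x 0.03441 = 0.003875 mol; V(HCl) at equivalence = 0.003875/0.2109 = 0.01837 L.
At equivalence the base is fully converted to NH4+; total volume = 0.05278 L, so [NH4+] = 0.003875/0.05278 = 0.07341 M.
Ka(NH4+) = Kw/Kb = 1.0e-14 / 1.8 x 10^-5 = 5.56e-10.
[H^+] = sqrt(Ka x [NH4+]) = sqrt(5.56e-10 x 0.07341) = 6.39e-6 M.
pH = -log(6.39e-6) = 5.19.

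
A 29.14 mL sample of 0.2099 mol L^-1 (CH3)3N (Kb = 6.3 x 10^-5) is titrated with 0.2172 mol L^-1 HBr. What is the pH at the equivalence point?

n((CH3)3N) = 0.2099 x 0.02914 = 0.006116 mol; V(HBr) at equivalence = 0.006116/0.2172 = 0.02816 L.
At equivalence the base is fully converted to (CH3)3NH+; total volume = 0.05730 L, so [(CH3)3NH+] = 0.006116/0.05730 = 0.1067 M.
Ka((CH3)3NH+) = Kw/Kb = 1.0e-14 / 6.3 x 10^-5 = 1.59e-10.
[H^+] = sqrt(Ka x [(CH3)3NH+]) = sqrt(1.59e-10 x 0.1067) = 4.12e-6 M.
pH = -log(4.12e-6) = 5.39.

5.39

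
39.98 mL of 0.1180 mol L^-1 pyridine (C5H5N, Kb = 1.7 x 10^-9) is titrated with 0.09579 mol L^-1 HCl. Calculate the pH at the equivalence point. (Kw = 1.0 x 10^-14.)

n(C5H5N) = 0.1180 x 0.03998 = 0.004718 mol; V(HCl) at equivalence = 0.004718/0.09579 = 0.04925 L.
At equivalence the base is fully converted to C5H5NH+; total volume = 0.08923 L, so [C5H5NH+] = 0.004718/0.08923 = 0.05287 M.
Ka(C5H5NH+) = Kw/Kb = 1.0e-14 / 1.7 x 10^-9 = 5.88e-6.
[H^+] = sqrt(Ka x [C5H5NH+]) = sqrt(5.88e-6 x 0.05287) = 0.000558 M.
pH = -log(0.000558) = 3.25.

3.25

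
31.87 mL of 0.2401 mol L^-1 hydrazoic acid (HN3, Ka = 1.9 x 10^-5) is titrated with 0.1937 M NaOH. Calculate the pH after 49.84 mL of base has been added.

n(acid) = 0.2401 x 0.03187 = 0.007652 mol; n(NaOH) added = 0.1937 x 0.04984 = 0.009654 mol.
Base is in excess by 0.009654 - 0.007652 = 0.002002 mol in a total volume of 0.08171 L.
[OH^-] = 0.002002/0.08171 = 0.02450 M, so pOH = 1.61 and pH = 14.00 - 1.61 = 12.39.

12.39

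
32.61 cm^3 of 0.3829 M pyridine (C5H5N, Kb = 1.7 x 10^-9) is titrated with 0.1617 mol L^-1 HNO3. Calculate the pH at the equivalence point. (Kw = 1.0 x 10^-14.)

n(C5H5N) = 0.3829 x 0.03261 = 0.01249 mol; V(HNO3) at equivalence = 0.01249/0.1617 = 0.07722 L.
At equivalence the base is fully converted to C5H5NH+; total volume = 0.1098 L, so [C5H5NH+] = 0.01249/0.1098 = 0.1137 M.
Ka(C5H5NH+) = Kw/Kb = 1.0e-14 / 1.7 x 10^-9 = 5.88e-6.
[H^+] = sqrt(Ka x [C5H5NH+]) = sqrt(5.88e-6 x 0.1137) = 0.000818 M.
pH = -log(0.000818) = 3.09.

3.09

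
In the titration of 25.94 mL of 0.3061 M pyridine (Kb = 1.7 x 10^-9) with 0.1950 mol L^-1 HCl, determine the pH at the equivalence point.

n(C5H5N) = 0.3061 x 0.02594 = 0.007940 mol; V(HCl) at equivalence = 0.007940/0.1950 = 0.04072 L.
At equivalence the base is fully converted to C5H5NH+; total volume = 0.06666 L, so [C5H5NH+] = 0.007940/0.06666 = 0.1191 M.
Ka(C5H5NH+) = Kw/Kb = 1.0e-14 / 1.7 x 10^-9 = 5.88e-6.
[H^+] = sqrt(Ka x [C5H5NH+]) = sqrt(5.88e-6 x 0.1191) = 0.000837 M.
pH = -log(0.000837) = 3.08.

3.08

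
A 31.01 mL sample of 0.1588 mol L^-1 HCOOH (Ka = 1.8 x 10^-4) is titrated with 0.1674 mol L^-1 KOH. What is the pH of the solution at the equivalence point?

8.33

n(HCOOH) = 0.1588 x 0.03101 = 0.004924 mol; V(KOH) at equivalence = 0.004924/0.1674 = 0.02942 L.
At equivalence all the acid is converted to HCOO-; total volume = 0.03101 + 0.02942 = 0.06043 L, so [HCOO-] = 0.004924/0.06043 = 0.08149 M.
Kb = Kw/Ka = 1.0e-14 / 1.8 x 10^-4 = 5.56e-11.
[OH^-] = sqrt(Kb x [HCOO-]) = sqrt(5.56e-11 x 0.08149) = 2.13e-6 M.
pOH = 5.67, so pH = 14.00 - 5.67 = 8.33.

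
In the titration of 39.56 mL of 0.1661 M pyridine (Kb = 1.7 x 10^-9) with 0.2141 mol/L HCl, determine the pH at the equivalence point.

n(C5H5N) = 0.1661 x 0.03956 = 0.006571 mol; V(HCl) at equivalence = 0.006571/0.2141 = 0.03069 L.
At equivalence the base is fully converted to C5H5NH+; total volume = 0.07025 L, so [C5H5NH+] = 0.006571/0.07025 = 0.09354 M.
Ka(C5H5NH+) = Kw/Kb = 1.0e-14 / 1.7 x 10^-9 = 5.88e-6.
[H^+] = sqrt(Ka x [C5H5NH+]) = sqrt(5.88e-6 x 0.09354) = 0.000742 M.
pH = -log(0.000742) = 3.13.

3.13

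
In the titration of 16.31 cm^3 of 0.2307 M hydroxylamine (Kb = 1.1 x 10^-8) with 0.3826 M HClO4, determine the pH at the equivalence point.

3.44

n(NH2OH) = 0.2307 x 0.01631 = 0.003763 mol; V(HClO4) at equivalence = 0.003763/0.3826 = 0.009835 L.
At equivalence the base is fully converted to NH3OH+; total volume = 0.02614 L, so [NH3OH+] = 0.003763/0.02614 = 0.1439 M.
Ka(NH3OH+) = Kw/Kb = 1.0e-14 / 1.1 x 10^-8 = 9.09e-7.
[H^+] = sqrt(Ka x [NH3OH+]) = sqrt(9.09e-7 x 0.1439) = 0.000362 M.
pH = -log(0.000362) = 3.44.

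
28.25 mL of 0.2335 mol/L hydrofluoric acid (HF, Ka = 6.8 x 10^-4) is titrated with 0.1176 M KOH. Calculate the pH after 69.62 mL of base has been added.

12.21

n(acid) = 0.2335 x 0.02825 = 0.006596 mol; n(KOH) added = 0.1176 x 0.06962 = 0.008187 mol.
Base is in excess by 0.008187 - 0.006596 = 0.001591 mol in a total volume of 0.09787 L.
[OH^-] = 0.001591/0.09787 = 0.01626 M, so pOH = 1.79 and pH = 14.00 - 1.79 = 12.21.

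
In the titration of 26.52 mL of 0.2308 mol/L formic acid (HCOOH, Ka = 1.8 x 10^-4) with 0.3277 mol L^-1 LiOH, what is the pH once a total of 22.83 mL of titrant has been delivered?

n(acid) = 0.2308 x 0.02652 = 0.006121 mol; n(LiOH) added = 0.3277 x 0.02283 = 0.007481 mol.
Base is in excess by 0.007481 - 0.006121 = 0.001361 mol in a total volume of 0.04935 L.
[OH^-] = 0.001361/0.04935 = 0.02757 M, so pOH = 1.56 and pH = 14.00 - 1.56 = 12.44.

12.44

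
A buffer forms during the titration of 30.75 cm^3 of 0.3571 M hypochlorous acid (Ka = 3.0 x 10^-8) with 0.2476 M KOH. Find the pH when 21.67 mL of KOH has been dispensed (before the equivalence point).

Initial n(HClO) = 0.3571 x 0.03075 = 0.01098 mol.
n(KOH) added = 0.2476 x 0.02167 = 0.005365 mol, converting that many moles of HClO to ClO-.
Remaining n(HClO) = 0.005615 mol; n(ClO-) = 0.005365 mol.
By Henderson-Hasselbalch, pH = pKa + log([A^-]/[HA]) = 7.52 + log(0.005365/0.005615) = 7.52 + (-0.02) = 7.50.

7.50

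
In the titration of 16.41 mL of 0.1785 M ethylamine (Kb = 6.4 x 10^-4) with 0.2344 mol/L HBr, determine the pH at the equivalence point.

n(C2H5NH2) = 0.1785 x 0.01641 = 0.002929 mol; V(HBr) at equivalence = 0.002929/0.2344 = 0.01250 L.
At equivalence the base is fully converted to C2H5NH3+; total volume = 0.02891 L, so [C2H5NH3+] = 0.002929/0.02891 = 0.1013 M.
Ka(C2H5NH3+) = Kw/Kb = 1.0e-14 / 6.4 x 10^-4 = 1.56e-11.
[H^+] = sqrt(Ka x [C2H5NH3+]) = sqrt(1.56e-11 x 0.1013) = 1.26e-6 M.
pH = -log(1.26e-6) = 5.90.

5.90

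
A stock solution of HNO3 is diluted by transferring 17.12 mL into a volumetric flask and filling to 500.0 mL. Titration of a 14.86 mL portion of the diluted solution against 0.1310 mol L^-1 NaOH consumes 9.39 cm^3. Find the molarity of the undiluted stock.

2.42 M

n(NaOH) = 0.1310 x 0.009390 = 0.001230 mol.
n(HNO3) in the aliquot = 0.001230 mol.
[diluted HNO3] = 0.001230 / 0.01486 = 0.08278 M.
Dilution factor = 500.0/17.12 = 29.21, so [stock] = 0.08278 x 29.21 = 2.42 M.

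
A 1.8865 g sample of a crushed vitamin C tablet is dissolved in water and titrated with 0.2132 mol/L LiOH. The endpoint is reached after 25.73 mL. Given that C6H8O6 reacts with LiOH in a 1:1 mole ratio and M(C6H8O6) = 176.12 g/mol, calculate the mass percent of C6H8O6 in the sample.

51.2%

n(LiOH) = 0.2132 x 0.02573 = 0.005486 mol.
n(C6H8O6) = 0.005486 / 1 = 0.005486 mol.
mass of C6H8O6 = 0.005486 x 176.12 = 0.9661 g.
% purity = 0.9661 / 1.8865 x 100 = 51.2%.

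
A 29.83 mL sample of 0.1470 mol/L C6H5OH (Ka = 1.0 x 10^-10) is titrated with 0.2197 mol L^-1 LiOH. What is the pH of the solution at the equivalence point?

11.47

n(C6H5OH) = 0.1470 x 0.02983 = 0.004385 mol; V(LiOH) at equivalence = 0.004385/0.2197 = 0.01996 L.
At equivalence all the acid is converted to C6H5O-; total volume = 0.02983 + 0.01996 = 0.04979 L, so [C6H5O-] = 0.004385/0.04979 = 0.08807 M.
Kb = Kw/Ka = 1.0e-14 / 1.0 x 10^-10 = 0.000100.
[OH^-] = sqrt(Kb x [C6H5O-]) = sqrt(0.000100 x 0.08807) = 0.00297 M.
pOH = 2.53, so pH = 14.00 - 2.53 = 11.47.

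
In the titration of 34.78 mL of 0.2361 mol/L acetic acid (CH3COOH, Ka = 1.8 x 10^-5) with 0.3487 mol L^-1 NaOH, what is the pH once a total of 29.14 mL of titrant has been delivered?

12.48

n(acid) = 0.2361 x 0.03478 = 0.008212 mol; n(NaOH) added = 0.3487 x 0.02914 = 0.01016 mol.
Base is in excess by 0.01016 - 0.008212 = 0.001950 mol in a total volume of 0.06392 L.
[OH^-] = 0.001950/0.06392 = 0.03050 M, so pOH = 1.52 and pH = 14.00 - 1.52 = 12.48.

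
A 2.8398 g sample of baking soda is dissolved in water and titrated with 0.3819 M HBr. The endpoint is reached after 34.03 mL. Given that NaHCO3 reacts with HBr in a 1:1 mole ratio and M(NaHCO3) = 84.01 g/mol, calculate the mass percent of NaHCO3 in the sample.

38.4%

n(HBr) = 0.3819 x 0.03403 = 0.01300 mol.
n(NaHCO3) = 0.01300 / 1 = 0.01300 mol.
mass of NaHCO3 = 0.01300 x 84.01 = 1.092 g.
% purity = 1.092 / 2.8398 x 100 = 38.4%.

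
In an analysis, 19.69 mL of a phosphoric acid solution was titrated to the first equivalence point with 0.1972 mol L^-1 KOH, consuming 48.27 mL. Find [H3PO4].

0.483 M

n(KOH) = 0.1972 x 0.04827 = 0.009519 mol.
At the first equivalence point, 1 mol OH^- react per mol H3PO4, so n(H3PO4) = 0.009519 / 1 = 0.009519 mol.
[H3PO4] = 0.009519 / 0.01969 L = 0.483 M.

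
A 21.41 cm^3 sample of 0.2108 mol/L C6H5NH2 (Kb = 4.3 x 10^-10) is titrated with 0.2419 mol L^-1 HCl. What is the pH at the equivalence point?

n(C6H5NH2) = 0.2108 x 0.02141 = 0.004513 mol; V(HCl) at equivalence = 0.004513/0.2419 = 0.01866 L.
At equivalence the base is fully converted to C6H5NH3+; total volume = 0.04007 L, so [C6H5NH3+] = 0.004513/0.04007 = 0.1126 M.
Ka(C6H5NH3+) = Kw/Kb = 1.0e-14 / 4.3 x 10^-10 = 2.33e-5.
[H^+] = sqrt(Ka x [C6H5NH3+]) = sqrt(2.33e-5 x 0.1126) = 0.00162 M.
pH = -log(0.00162) = 2.79.

2.79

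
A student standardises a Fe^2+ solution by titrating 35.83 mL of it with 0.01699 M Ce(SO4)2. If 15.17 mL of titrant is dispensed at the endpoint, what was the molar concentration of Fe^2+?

0.00719 M

n(Ce(SO4)2) = 0.01699 x 0.01517 = 0.0002577 mol.
From the balanced equation, 1 mol Ce(SO4)2 reacts with 1 mol Fe^2+, so n(Fe^2+) = 0.0002577 x 1/1 = 0.0002577 mol.
[Fe^2+] = 0.0002577 / 0.03583 L = 0.00719 M.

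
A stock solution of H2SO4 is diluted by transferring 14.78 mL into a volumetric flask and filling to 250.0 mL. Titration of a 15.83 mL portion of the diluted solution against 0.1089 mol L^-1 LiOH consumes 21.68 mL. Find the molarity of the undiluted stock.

1.26 M

n(LiOH) = 0.1089 x 0.02168 = 0.002361 mol.
n(H2SO4) in the aliquot = 0.002361 x 1/2 = 0.001180 mol.
[diluted H2SO4] = 0.001180 / 0.01583 = 0.07457 M.
Dilution factor = 250.0/14.78 = 16.91, so [stock] = 0.07457 x 16.91 = 1.26 M.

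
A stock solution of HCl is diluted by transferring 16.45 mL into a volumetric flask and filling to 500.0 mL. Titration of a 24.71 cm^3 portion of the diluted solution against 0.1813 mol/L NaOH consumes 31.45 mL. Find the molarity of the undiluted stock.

7.01 M

n(NaOH) = 0.1813 x 0.03145 = 0.005702 mol.
n(HCl) in the aliquot = 0.005702 mol.
[diluted HCl] = 0.005702 / 0.02471 = 0.2308 M.
Dilution factor = 500.0/16.45 = 30.40, so [stock] = 0.2308 x 30.40 = 7.01 M.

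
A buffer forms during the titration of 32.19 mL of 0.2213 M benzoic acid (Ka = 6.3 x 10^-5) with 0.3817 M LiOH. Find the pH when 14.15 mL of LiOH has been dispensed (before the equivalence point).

Initial n(C6H5COOH) = 0.2213 x 0.03219 = 0.007124 mol.
n(LiOH) added = 0.3817 x 0.01415 = 0.005401 mol, converting that many moles of C6H5COOH to C6H5COO-.
Remaining n(C6H5COOH) = 0.001723 mol; n(C6H5COO-) = 0.005401 mol.
By Henderson-Hasselbalch, pH = pKa + log([A^-]/[HA]) = 4.20 + log(0.005401/0.001723) = 4.20 + (+0.50) = 4.70.

4.70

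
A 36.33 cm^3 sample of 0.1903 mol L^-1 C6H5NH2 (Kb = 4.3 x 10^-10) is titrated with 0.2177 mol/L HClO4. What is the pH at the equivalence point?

n(C6H5NH2) = 0.1903 x 0.03633 = 0.006914 mol; V(HClO4) at equivalence = 0.006914/0.2177 = 0.03176 L.
At equivalence the base is fully converted to C6H5NH3+; total volume = 0.06809 L, so [C6H5NH3+] = 0.006914/0.06809 = 0.1015 M.
Ka(C6H5NH3+) = Kw/Kb = 1.0e-14 / 4.3 x 10^-10 = 2.33e-5.
[H^+] = sqrt(Ka x [C6H5NH3+]) = sqrt(2.33e-5 x 0.1015) = 0.00154 M.
pH = -log(0.00154) = 2.81.

2.81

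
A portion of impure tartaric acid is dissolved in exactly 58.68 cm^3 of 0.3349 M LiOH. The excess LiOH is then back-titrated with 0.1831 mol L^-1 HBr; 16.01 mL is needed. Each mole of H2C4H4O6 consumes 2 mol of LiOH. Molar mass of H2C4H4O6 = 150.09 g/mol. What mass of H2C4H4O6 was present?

Total n(LiOH) added = 0.3349 x 0.05868 = 0.01965 mol.
n(HBr) used = 0.1831 x 0.01601 = 0.002931 mol, which equals the excess n(LiOH).
So n(LiOH) consumed by the sample = 0.01965 - 0.002931 = 0.01672 mol.
n(H2C4H4O6) = 0.01672 / 2 = 0.008360 mol.
mass = 0.008360 mol x 150.09 g/mol = 1.25 g.

1.25 g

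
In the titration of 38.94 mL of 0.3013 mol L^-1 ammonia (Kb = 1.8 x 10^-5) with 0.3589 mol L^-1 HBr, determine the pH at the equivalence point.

n(NH3) = 0.3013 x 0.03894 = 0.01173 mol; V(HBr) at equivalence = 0.01173/0.3589 = 0.03269 L.
At equivalence the base is fully converted to NH4+; total volume = 0.07163 L, so [NH4+] = 0.01173/0.07163 = 0.1638 M.
Ka(NH4+) = Kw/Kb = 1.0e-14 / 1.8 x 10^-5 = 5.56e-10.
[H^+] = sqrt(Ka x [NH4+]) = sqrt(5.56e-10 x 0.1638) = 9.54e-6 M.
pH = -log(9.54e-6) = 5.02.

5.02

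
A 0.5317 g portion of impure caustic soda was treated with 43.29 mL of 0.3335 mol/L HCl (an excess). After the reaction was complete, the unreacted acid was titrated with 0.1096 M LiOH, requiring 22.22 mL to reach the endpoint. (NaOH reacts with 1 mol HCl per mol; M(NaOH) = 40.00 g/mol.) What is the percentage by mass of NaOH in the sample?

Total n(HCl) added = 0.3335 x 0.04329 = 0.01444 mol.
n(LiOH) used = 0.1096 x 0.02222 = 0.002435 mol, which equals the excess n(HCl).
So n(HCl) consumed by the sample = 0.01444 - 0.002435 = 0.01200 mol.
n(NaOH) = 0.01200 / 1 = 0.01200 mol.
mass NaOH = 0.01200 x 40.00 = 0.4801 g, so %NaOH = 0.4801/0.5317 x 100 = 90.3%.

90.3%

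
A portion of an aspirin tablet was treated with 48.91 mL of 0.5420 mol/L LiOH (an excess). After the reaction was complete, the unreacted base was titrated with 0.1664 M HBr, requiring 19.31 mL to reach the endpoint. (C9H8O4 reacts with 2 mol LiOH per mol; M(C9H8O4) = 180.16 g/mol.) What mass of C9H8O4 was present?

Total n(LiOH) added = 0.5420 x 0.04891 = 0.02651 mol.
n(HBr) used = 0.1664 x 0.01931 = 0.003213 mol, which equals the excess n(LiOH).
So n(LiOH) consumed by the sample = 0.02651 - 0.003213 = 0.02330 mol.
n(C9H8O4) = 0.02330 / 2 = 0.01165 mol.
mass = 0.01165 mol x 180.16 g/mol = 2.10 g.

2.10 g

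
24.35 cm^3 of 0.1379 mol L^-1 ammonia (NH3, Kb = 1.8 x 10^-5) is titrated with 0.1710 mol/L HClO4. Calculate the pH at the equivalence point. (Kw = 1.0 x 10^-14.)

n(NH3) = 0.1379 x 0.02435 = 0.003358 mol; V(HClO4) at equivalence = 0.003358/0.1710 = 0.01964 L.
At equivalence the base is fully converted to NH4+; total volume = 0.04399 L, so [NH4+] = 0.003358/0.04399 = 0.07634 M.
Ka(NH4+) = Kw/Kb = 1.0e-14 / 1.8 x 10^-5 = 5.56e-10.
[H^+] = sqrt(Ka x [NH4+]) = sqrt(5.56e-10 x 0.07634) = 6.51e-6 M.
pH = -log(6.51e-6) = 5.19.

5.19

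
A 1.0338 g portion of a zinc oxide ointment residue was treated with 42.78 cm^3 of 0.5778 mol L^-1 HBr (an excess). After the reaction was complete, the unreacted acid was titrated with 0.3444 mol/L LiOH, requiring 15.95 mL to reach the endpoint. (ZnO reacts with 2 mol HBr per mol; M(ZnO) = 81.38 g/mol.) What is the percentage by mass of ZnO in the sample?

Total n(HBr) added = 0.5778 x 0.04278 = 0.02472 mol.
n(LiOH) used = 0.3444 x 0.01595 = 0.005493 mol, which equals the excess n(HBr).
So n(HBr) consumed by the sample = 0.02472 - 0.005493 = 0.01923 mol.
n(ZnO) = 0.01923 / 2 = 0.009613 mol.
mass ZnO = 0.009613 x 81.38 = 0.7823 g, so %ZnO = 0.7823/1.0338 x 100 = 75.7%.

75.7%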